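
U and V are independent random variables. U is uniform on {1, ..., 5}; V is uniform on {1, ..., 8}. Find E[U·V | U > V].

17/2

P(U > V) = 1/4.
Summing UV·P(x,y) over outcomes with U > V gives 17/8.
E[U·V | U > V] = (17/8) / (1/4) = 17/2.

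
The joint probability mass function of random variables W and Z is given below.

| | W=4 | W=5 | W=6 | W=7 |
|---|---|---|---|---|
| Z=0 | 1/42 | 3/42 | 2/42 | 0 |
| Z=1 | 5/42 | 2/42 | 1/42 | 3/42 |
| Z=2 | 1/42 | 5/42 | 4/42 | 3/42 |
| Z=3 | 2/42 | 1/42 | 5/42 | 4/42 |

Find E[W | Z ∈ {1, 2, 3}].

P(Z ∈ {1, 2, 3}) = 6/7.
Summing W·P(W=x,Z=y) over the conditioning event gives 101/21.
E[W | Z ∈ {1, 2, 3}] = (101/21) / (6/7) = 101/18.

101/18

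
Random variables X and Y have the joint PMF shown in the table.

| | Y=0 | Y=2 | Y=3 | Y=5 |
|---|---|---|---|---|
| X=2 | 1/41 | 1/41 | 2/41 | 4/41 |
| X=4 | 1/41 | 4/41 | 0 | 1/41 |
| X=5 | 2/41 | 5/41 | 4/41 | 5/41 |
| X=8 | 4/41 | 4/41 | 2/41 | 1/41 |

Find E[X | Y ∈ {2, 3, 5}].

160/33

P(Y ∈ {2, 3, 5}) = 33/41.
Summing X·P(X=x,Y=y) over the conditioning event gives 160/41.
E[X | Y ∈ {2, 3, 5}] = (160/41) / (33/41) = 160/33.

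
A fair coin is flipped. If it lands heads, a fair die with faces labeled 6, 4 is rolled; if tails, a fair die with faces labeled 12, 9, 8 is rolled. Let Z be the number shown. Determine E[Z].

22/3

E[Z | heads] = (6+4)/2 = 5.
E[Z | tails] = (12+9+8)/3 = 29/3.
E[Z] = (1/2)·(5) + (1/2)·(29/3) = 22/3.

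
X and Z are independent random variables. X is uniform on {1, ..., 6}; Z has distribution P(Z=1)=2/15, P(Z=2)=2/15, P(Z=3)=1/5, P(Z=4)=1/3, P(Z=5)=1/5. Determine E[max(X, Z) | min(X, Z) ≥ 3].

P(min(X, Z) ≥ 3) = 22/45.
Summing max(X,Z)·P(x,y) over outcomes with min(X, Z) ≥ 3 gives 106/45.
E[max(X, Z) | min(X, Z) ≥ 3] = (106/45) / (22/45) = 53/11.

53/11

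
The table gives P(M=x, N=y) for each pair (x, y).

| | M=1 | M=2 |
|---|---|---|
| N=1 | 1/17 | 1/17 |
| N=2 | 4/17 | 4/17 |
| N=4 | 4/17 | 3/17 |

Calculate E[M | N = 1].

3/2

P(N = 1) = 2/17.
Σ M·P over the event = 1·(1/17) + 2·(1/17) = 3/17.
E[M | N = 1] = (3/17) / (2/17) = 3/2.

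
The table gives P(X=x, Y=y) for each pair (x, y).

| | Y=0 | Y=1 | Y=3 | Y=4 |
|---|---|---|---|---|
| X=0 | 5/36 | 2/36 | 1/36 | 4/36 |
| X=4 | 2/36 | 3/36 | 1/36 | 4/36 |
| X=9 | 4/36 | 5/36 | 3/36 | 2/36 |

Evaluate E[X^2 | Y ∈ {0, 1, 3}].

534/13

P(Y ∈ {0, 1, 3}) = 13/18.
Summing X^2·P(X=x,Y=y) over the conditioning event gives 89/3.
E[X^2 | Y ∈ {0, 1, 3}] = (89/3) / (13/18) = 534/13.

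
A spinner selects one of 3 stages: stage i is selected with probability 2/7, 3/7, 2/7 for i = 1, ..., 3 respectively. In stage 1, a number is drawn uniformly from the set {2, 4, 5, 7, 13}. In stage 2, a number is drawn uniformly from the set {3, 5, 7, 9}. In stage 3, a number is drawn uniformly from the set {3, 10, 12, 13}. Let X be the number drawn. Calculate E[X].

247/35

E[X | stage 1] = (2+4+5+7+13)/5 = 31/5.
E[X | stage 2] = (3+5+7+9)/4 = 6.
E[X | stage 3] = (3+10+12+13)/4 = 19/2.
E[X] = (2/7)·(31/5) + (3/7)·(6) + (2/7)·(19/2) = 247/35.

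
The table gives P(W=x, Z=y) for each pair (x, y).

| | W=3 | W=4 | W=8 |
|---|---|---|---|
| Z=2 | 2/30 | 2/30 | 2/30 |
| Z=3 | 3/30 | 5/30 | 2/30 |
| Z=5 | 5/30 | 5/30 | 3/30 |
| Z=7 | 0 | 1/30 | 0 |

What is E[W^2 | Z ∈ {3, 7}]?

251/11

P(Z ∈ {3, 7}) = 11/30.
Σ W^2·P over the event = 9·(3/30) + 16·(5/30) + 16·(1/30) + 64·(2/30) = 251/30.
E[W^2 | Z ∈ {3, 7}] = (251/30) / (11/30) = 251/11.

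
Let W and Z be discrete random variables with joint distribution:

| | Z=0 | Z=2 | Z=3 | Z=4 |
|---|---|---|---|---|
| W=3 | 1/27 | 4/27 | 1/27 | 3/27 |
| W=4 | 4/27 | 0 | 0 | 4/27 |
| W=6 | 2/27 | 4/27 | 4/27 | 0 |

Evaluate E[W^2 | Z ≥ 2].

106/5

P(Z ≥ 2) = 20/27.
Σ W^2·P over the event = 9·(4/27) + 9·(1/27) + 9·(3/27) + 16·(4/27) + 36·(4/27) + 36·(4/27) = 424/27.
E[W^2 | Z ≥ 2] = (424/27) / (20/27) = 106/5.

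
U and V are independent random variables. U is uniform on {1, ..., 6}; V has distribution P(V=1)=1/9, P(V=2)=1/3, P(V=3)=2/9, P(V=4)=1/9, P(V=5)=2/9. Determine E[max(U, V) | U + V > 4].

P(U + V > 4) = 43/54.
Summing max(U,V)·P(x,y) over outcomes with U + V > 4 gives 100/27.
E[max(U, V) | U + V > 4] = (100/27) / (43/54) = 200/43.

200/43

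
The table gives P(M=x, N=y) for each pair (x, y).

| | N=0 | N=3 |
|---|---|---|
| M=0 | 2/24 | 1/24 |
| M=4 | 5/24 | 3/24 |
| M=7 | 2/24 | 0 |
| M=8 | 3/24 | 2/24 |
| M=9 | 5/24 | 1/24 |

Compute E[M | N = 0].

103/17

P(N = 0) = 17/24.
Σ M·P over the event = 0·(2/24) + 4·(5/24) + 7·(2/24) + 8·(3/24) + 9·(5/24) = 103/24.
E[M | N = 0] = (103/24) / (17/24) = 103/17.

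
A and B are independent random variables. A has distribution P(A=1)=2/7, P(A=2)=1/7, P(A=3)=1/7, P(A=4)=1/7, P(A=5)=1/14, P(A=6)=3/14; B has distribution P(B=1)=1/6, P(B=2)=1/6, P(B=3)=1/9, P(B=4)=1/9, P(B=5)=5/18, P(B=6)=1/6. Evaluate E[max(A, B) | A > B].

P(A > B) = 89/252.
Summing max(A,B)·P(x,y) over outcomes with A > B gives 12/7.
E[max(A, B) | A > B] = (12/7) / (89/252) = 432/89.

432/89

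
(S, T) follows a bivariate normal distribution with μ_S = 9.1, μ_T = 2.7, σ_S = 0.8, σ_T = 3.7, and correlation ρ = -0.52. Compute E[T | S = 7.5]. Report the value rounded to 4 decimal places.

6.5480

E[T | S=x] = μ_T + ρ(σ_T/σ_S)(x − μ_S) for jointly normal variables.
E[T | S=7.5] = 2.7 + (-0.52)·(3.7/0.8)·(7.5 − (9.1)) = 2.7 + (-2.405)·(-1.6) = 6.5480.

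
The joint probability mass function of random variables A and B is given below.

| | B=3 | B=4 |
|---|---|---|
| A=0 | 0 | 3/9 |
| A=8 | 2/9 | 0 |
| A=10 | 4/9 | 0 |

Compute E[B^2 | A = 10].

9

P(A = 10) = 4/9.
Summing B^2·P(A=x,B=y) over the conditioning event gives 4.
E[B^2 | A = 10] = (4) / (4/9) = 9.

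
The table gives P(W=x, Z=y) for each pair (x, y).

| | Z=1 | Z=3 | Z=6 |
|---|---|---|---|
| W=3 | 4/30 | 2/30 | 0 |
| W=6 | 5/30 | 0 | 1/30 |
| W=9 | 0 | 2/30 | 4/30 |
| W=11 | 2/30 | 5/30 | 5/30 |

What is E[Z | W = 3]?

5/3

P(W = 3) = 1/5.
Σ Z·P over the event = 1·(4/30) + 3·(2/30) = 1/3.
E[Z | W = 3] = (1/3) / (1/5) = 5/3.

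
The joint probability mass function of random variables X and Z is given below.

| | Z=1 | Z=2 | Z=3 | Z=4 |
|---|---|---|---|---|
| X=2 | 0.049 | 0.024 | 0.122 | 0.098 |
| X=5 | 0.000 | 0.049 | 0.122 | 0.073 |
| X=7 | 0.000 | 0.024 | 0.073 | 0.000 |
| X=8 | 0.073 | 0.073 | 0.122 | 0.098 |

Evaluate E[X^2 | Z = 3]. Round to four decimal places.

33.9932

P(Z = 3) = 0.439.
Σ X^2·P over the event = 4·(0.122) + 25·(0.122) + 49·(0.073) + 64·(0.122) = 14.923.
E[X^2 | Z = 3] = (14.923) / (0.439) = 33.9932.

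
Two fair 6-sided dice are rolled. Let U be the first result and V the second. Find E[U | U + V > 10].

17/3

P(U + V > 10) = 1/12.
Summing U·P(x,y) over outcomes with U + V > 10 gives 17/36.
E[U | U + V > 10] = (17/36) / (1/12) = 17/3.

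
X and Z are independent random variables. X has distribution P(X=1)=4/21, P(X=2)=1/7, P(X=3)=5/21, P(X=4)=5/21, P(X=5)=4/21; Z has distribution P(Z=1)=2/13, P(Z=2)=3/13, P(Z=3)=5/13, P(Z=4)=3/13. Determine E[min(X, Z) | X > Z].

P(X > Z) = 19/39.
Summing min(X,Z)·P(x,y) over outcomes with X > Z gives 43/39.
E[min(X, Z) | X > Z] = (43/39) / (19/39) = 43/19.

43/19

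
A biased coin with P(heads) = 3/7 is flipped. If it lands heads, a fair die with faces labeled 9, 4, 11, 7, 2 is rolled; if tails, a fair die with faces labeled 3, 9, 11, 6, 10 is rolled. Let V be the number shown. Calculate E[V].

51/7

E[V | heads] = (9+4+11+7+2)/5 = 33/5.
E[V | tails] = (3+9+11+6+10)/5 = 39/5.
By the law of total expectation,
E[V] = (3/7)·(33/5) + (4/7)·(39/5) = 51/7.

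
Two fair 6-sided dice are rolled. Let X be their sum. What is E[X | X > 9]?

P(X > 9) = 1/6.
Σ over the event: 10·1/12 + 11·1/18 + 12·1/36 = 16/9.
E[X | X > 9] = (16/9) / (1/6) = 32/3.

32/3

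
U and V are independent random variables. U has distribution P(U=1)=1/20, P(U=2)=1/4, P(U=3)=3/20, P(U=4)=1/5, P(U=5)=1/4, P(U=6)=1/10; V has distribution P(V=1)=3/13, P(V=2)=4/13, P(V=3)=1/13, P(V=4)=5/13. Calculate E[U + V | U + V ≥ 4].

P(U + V ≥ 4) = 119/130.
Summing (U+V)·P(x,y) over outcomes with U + V ≥ 4 gives 783/130.
E[U + V | U + V ≥ 4] = (783/130) / (119/130) = 783/119.

783/119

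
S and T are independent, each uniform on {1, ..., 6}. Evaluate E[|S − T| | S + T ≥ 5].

32/15

P(S + T ≥ 5) = 5/6.
Summing |S−T|·P(x,y) over outcomes with S + T ≥ 5 gives 16/9.
E[|S − T| | S + T ≥ 5] = (16/9) / (5/6) = 32/15.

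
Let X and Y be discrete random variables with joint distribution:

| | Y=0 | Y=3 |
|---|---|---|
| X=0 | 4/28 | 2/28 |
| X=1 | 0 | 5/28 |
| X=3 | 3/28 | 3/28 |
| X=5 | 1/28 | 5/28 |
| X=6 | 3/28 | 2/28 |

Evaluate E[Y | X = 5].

5/2

P(X = 5) = 3/14.
Σ Y·P over the event = 0·(1/28) + 3·(5/28) = 15/28.
E[Y | X = 5] = (15/28) / (3/14) = 5/2.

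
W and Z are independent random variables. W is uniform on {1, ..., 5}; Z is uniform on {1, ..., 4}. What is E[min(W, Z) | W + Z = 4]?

P(W + Z = 4) = 3/20.
Summing min(W,Z)·P(x,y) over outcomes with W + Z = 4 gives 1/5.
E[min(W, Z) | W + Z = 4] = (1/5) / (3/20) = 4/3.

4/3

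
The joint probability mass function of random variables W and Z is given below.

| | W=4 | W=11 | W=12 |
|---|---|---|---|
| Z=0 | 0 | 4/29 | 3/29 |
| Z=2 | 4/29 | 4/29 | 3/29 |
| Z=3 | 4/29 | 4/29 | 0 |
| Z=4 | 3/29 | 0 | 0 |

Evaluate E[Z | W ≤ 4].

P(W ≤ 4) = 11/29.
Σ Z·P over the event = 2·(4/29) + 3·(4/29) + 4·(3/29) = 32/29.
E[Z | W ≤ 4] = (32/29) / (11/29) = 32/11.

32/11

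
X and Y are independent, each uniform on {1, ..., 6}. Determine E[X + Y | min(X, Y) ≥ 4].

10

P(min(X, Y) ≥ 4) = 1/4.
Summing (X+Y)·P(x,y) over outcomes with min(X, Y) ≥ 4 gives 5/2.
E[X + Y | min(X, Y) ≥ 4] = (5/2) / (1/4) = 10.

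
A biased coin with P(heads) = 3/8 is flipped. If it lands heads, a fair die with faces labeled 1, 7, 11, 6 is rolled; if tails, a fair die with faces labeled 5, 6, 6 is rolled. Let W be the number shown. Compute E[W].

E[W | heads] = (1+7+11+6)/4 = 25/4.
E[W | tails] = (5+6+6)/3 = 17/3.
By the law of total expectation,
E[W] = (3/8)·(25/4) + (5/8)·(17/3) = 565/96.

565/96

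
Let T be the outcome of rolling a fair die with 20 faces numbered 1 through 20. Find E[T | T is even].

Given T is even, T is equally likely to be any of {2, 4, 6, 8, 10, 12, 14, 16, 18, 20}.
E[T | T is even] = (2 + 4 + 6 + 8 + 10 + 12 + 14 + 16 + 18 + 20) / 10 = 11.

11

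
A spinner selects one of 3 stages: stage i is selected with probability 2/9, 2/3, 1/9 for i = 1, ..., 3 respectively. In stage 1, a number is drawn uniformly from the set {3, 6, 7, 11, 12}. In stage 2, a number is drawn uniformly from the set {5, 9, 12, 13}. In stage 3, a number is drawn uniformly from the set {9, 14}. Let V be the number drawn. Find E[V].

E[V | stage 1] = (3+6+7+11+12)/5 = 39/5.
E[V | stage 2] = (5+9+12+13)/4 = 39/4.
E[V | stage 3] = (9+14)/2 = 23/2.
E[V] = (2/9)·(39/5) + (2/3)·(39/4) + (1/9)·(23/2) = 428/45.

428/45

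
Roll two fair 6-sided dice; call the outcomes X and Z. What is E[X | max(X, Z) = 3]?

P(max(X, Z) = 3) = 5/36.
Summing X·P(x,y) over outcomes with max(X, Z) = 3 gives 1/3.
E[X | max(X, Z) = 3] = (1/3) / (5/36) = 12/5.

12/5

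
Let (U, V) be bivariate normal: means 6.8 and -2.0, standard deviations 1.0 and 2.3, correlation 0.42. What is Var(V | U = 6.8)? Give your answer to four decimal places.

Var(V | U=x) = (1 − ρ²)·σ_V².
Var(V | U=6.8) = (2.3)²·(1 − (0.42)²) = 5.29·0.8236 = 4.3568.

4.3568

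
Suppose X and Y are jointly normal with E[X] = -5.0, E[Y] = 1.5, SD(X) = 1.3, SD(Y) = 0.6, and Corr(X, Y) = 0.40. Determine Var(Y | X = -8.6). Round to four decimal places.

For a bivariate normal, Var(Y | X=x) = σ_Y²(1 − ρ²).
Var(Y | X=-8.6) = (0.6)²·(1 − (0.40)²) = 0.36·0.84 = 0.3024.

0.3024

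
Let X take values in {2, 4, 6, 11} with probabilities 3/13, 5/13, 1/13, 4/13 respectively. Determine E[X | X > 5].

10

P(X > 5) = 5/13.
Σ over the event: 6·1/13 + 11·4/13 = 50/13.
E[X | X > 5] = (50/13) / (5/13) = 10.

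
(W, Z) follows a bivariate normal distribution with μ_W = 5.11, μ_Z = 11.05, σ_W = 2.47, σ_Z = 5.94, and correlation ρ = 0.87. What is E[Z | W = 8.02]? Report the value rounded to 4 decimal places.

17.1384

The regression of Z on W has slope ρ·σ_Z/σ_W and passes through (μ_W, μ_Z).
E[Z | W=8.02] = 11.05 + (0.87)·(5.94/2.47)·(8.02 − (5.11)) = 11.05 + (2.09223)·(2.91) = 17.1384.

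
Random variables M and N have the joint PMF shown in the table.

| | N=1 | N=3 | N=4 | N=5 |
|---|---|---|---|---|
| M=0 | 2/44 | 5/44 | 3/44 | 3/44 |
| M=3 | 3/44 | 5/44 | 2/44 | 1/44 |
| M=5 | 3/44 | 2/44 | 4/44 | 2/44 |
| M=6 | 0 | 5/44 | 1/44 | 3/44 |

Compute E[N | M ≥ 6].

34/9

P(M ≥ 6) = 9/44.
Summing N·P(M=x,N=y) over the conditioning event gives 17/22.
E[N | M ≥ 6] = (17/22) / (9/44) = 34/9.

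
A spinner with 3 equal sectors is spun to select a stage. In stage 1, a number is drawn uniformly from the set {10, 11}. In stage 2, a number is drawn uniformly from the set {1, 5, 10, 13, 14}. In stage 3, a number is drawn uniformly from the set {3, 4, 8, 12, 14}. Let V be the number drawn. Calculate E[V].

91/10

E[V | stage 1] = (10+11)/2 = 21/2.
E[V | stage 2] = (1+5+10+13+14)/5 = 43/5.
E[V | stage 3] = (3+4+8+12+14)/5 = 41/5.
E[V] = (1/3)·(21/2) + (1/3)·(43/5) + (1/3)·(41/5) = 91/10.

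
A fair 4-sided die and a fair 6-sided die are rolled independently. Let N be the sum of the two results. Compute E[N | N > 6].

P(N > 6) = 5/12.
Σ over the event: 7·1/6 + 8·1/8 + 9·1/12 + 10·1/24 = 10/3.
E[N | N > 6] = (10/3) / (5/12) = 8.

8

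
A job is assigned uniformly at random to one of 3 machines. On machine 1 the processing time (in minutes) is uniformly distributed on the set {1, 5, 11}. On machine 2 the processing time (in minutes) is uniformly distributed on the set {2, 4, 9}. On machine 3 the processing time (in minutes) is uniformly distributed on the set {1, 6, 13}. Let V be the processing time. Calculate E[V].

E[V | machine 1] = (1+5+11)/3 = 17/3.
E[V | machine 2] = (2+4+9)/3 = 5.
E[V | machine 3] = (1+6+13)/3 = 20/3.
E[V] = (1/3)·(17/3) + (1/3)·(5) + (1/3)·(20/3) = 52/9.

52/9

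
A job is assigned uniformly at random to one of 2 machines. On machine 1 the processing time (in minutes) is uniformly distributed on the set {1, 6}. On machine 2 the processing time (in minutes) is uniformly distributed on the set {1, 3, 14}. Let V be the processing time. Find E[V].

19/4

E[V | machine 1] = (1+6)/2 = 7/2.
E[V | machine 2] = (1+3+14)/3 = 6.
E[V] = (1/2)·(7/2) + (1/2)·(6) = 19/4.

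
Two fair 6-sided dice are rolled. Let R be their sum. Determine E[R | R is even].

P(R is even) = 1/2.
Σ over the event: 2·1/36 + 4·1/12 + 6·5/36 + 8·5/36 + 10·1/12 + 12·1/36 = 7/2.
E[R | R is even] = (7/2) / (1/2) = 7.

7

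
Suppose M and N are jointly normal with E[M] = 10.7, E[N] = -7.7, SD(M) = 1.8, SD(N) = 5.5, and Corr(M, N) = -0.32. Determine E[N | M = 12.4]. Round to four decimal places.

For a bivariate normal, E[N | M=x] = μ_N + ρ·(σ_N/σ_M)·(x − μ_M).
E[N | M=12.4] = -7.7 + (-0.32)·(5.5/1.8)·(12.4 − (10.7)) = -7.7 + (-0.97778)·(1.7) = -9.3622.

-9.3622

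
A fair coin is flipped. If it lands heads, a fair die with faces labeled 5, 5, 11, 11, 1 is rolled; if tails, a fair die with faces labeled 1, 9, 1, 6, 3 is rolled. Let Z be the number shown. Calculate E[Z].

53/10

E[Z | heads] = (5+5+11+11+1)/5 = 33/5.
E[Z | tails] = (1+9+1+6+3)/5 = 4.
By the law of total expectation,
E[Z] = (1/2)·(33/5) + (1/2)·(4) = 53/10.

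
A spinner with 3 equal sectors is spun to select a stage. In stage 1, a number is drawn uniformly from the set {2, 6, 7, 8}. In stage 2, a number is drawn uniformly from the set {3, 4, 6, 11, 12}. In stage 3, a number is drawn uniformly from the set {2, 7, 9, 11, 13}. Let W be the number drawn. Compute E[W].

E[W | stage 1] = (2+6+7+8)/4 = 23/4.
E[W | stage 2] = (3+4+6+11+12)/5 = 36/5.
E[W | stage 3] = (2+7+9+11+13)/5 = 42/5.
By the law of total expectation,
E[W] = (1/3)·(23/4) + (1/3)·(36/5) + (1/3)·(42/5) = 427/60.

427/60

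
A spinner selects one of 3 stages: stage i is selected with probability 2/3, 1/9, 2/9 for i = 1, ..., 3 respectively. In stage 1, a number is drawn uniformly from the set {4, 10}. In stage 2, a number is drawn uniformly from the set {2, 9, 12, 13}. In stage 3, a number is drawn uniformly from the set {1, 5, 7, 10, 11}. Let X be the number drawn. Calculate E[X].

E[X | stage 1] = (4+10)/2 = 7.
E[X | stage 2] = (2+9+12+13)/4 = 9.
E[X | stage 3] = (1+5+7+10+11)/5 = 34/5.
E[X] = (2/3)·(7) + (1/9)·(9) + (2/9)·(34/5) = 323/45.

323/45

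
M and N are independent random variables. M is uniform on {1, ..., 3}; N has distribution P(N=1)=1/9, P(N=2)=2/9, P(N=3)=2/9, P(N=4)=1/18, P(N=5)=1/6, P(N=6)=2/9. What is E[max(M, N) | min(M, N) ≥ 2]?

P(min(M, N) ≥ 2) = 16/27.
Summing max(M,N)·P(x,y) over outcomes with min(M, N) ≥ 2 gives 65/27.
E[max(M, N) | min(M, N) ≥ 2] = (65/27) / (16/27) = 65/16.

65/16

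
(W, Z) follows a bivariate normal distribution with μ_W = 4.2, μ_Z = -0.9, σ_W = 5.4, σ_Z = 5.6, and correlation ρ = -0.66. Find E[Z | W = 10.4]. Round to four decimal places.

The regression of Z on W has slope ρ·σ_Z/σ_W and passes through (μ_W, μ_Z).
E[Z | W=10.4] = -0.9 + (-0.66)·(5.6/5.4)·(10.4 − (4.2)) = -0.9 + (-0.684444)·(6.2) = -5.1436.

-5.1436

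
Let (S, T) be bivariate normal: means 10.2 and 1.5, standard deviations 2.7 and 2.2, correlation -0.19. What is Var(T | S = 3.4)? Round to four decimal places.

4.6653

Var(T | S=x) = (1 − ρ²)·σ_T².
Var(T | S=3.4) = (2.2)²·(1 − (-0.19)²) = 4.84·0.9639 = 4.6653.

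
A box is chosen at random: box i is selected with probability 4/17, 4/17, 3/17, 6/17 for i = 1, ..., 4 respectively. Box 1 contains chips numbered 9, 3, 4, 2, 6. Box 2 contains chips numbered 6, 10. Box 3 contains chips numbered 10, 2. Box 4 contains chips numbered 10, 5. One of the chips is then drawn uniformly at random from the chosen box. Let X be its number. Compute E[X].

E[X | box 1] = (9+3+4+2+6)/5 = 24/5.
E[X | box 2] = (6+10)/2 = 8.
E[X | box 3] = (10+2)/2 = 6.
E[X | box 4] = (10+5)/2 = 15/2.
By the law of total expectation,
E[X] = (4/17)·(24/5) + (4/17)·(8) + (3/17)·(6) + (6/17)·(15/2) = 571/85.

571/85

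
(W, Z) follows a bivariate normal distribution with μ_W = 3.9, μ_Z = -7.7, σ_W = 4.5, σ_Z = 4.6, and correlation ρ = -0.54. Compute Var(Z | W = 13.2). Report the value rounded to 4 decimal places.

Var(Z | W=x) = (1 − ρ²)·σ_Z².
Var(Z | W=13.2) = (4.6)²·(1 − (-0.54)²) = 21.16·0.7084 = 14.9897.

14.9897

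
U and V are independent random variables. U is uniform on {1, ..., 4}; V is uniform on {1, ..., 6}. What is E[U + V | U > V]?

5

Outcomes with U > V: (2,1), (3,1), (3,2), (4,1), (4,2), (4,3), each with probability 1/24.
E[U + V | U > V] = (3 + 4 + 5 + 5 + 6 + 7) / 6 = 5.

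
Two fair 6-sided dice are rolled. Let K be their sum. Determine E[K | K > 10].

34/3

P(K > 10) = 1/12.
Σ over the event: 11·1/18 + 12·1/36 = 17/18.
E[K | K > 10] = (17/18) / (1/12) = 34/3.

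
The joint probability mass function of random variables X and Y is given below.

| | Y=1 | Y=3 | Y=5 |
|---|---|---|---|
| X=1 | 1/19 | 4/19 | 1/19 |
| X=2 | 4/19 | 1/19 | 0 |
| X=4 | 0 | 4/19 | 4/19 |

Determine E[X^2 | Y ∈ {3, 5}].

P(Y ∈ {3, 5}) = 14/19.
Σ X^2·P over the event = 1·(4/19) + 1·(1/19) + 4·(1/19) + 16·(4/19) + 16·(4/19) = 137/19.
E[X^2 | Y ∈ {3, 5}] = (137/19) / (14/19) = 137/14.

137/14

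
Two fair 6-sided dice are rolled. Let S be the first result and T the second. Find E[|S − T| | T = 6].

5/2

P(T = 6) = 1/6.
Summing |S−T|·P(x,y) over outcomes with T = 6 gives 5/12.
E[|S − T| | T = 6] = (5/12) / (1/6) = 5/2.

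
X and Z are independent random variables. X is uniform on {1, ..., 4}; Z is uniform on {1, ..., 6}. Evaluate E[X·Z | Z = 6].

15

P(Z = 6) = 1/6.
Summing XZ·P(x,y) over outcomes with Z = 6 gives 5/2.
E[X·Z | Z = 6] = (5/2) / (1/6) = 15.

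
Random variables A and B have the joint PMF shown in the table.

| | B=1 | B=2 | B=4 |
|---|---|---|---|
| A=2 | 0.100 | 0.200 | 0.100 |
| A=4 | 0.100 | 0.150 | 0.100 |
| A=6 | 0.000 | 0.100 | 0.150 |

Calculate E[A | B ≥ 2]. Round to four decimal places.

3.8750

P(B ≥ 2) = 0.800.
Summing A·P(A=x,B=y) over the conditioning event gives 3.100.
E[A | B ≥ 2] = (3.100) / (0.800) = 3.8750.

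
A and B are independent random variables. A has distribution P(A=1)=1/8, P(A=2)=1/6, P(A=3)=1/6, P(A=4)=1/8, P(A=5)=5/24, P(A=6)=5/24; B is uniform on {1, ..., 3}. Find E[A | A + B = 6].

49/12

P(A + B = 6) = 1/6.
Summing A·P(x,y) over outcomes with A + B = 6 gives 49/72.
E[A | A + B = 6] = (49/72) / (1/6) = 49/12.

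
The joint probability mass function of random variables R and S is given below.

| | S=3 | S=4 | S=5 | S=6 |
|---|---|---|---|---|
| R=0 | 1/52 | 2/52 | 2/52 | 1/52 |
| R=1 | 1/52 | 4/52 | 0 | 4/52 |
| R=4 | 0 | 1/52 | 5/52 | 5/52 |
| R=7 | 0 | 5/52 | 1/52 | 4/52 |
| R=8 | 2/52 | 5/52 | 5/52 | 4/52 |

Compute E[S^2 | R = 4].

321/11

P(R = 4) = 11/52.
Summing S^2·P(R=x,S=y) over the conditioning event gives 321/52.
E[S^2 | R = 4] = (321/52) / (11/52) = 321/11.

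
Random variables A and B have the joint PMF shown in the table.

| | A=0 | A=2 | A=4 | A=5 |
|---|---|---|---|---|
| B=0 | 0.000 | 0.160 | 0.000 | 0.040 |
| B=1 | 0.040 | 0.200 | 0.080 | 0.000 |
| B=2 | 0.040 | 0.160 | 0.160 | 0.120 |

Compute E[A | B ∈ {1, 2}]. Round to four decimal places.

2.8500

P(B ∈ {1, 2}) = 0.800.
Σ A·P over the event = 0·(0.040) + 0·(0.040) + 2·(0.200) + 2·(0.160) + 4·(0.080) + 4·(0.160) + 5·(0.120) = 2.280.
E[A | B ∈ {1, 2}] = (2.280) / (0.800) = 2.8500.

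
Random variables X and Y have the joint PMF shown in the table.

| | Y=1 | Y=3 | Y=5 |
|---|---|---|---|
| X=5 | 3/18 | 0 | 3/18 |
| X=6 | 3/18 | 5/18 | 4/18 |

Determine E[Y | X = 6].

P(X = 6) = 2/3.
Summing Y·P(X=x,Y=y) over the conditioning event gives 19/9.
E[Y | X = 6] = (19/9) / (2/3) = 19/6.

19/6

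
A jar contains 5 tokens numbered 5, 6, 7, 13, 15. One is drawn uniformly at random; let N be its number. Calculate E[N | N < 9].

P(N < 9) = 3/5.
Σ over the event: 5·1/5 + 6·1/5 + 7·1/5 = 18/5.
E[N | N < 9] = (18/5) / (3/5) = 6.

6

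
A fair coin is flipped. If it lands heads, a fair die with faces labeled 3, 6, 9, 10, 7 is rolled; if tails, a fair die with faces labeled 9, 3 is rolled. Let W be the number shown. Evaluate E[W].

E[W | heads] = (3+6+9+10+7)/5 = 7.
E[W | tails] = (9+3)/2 = 6.
E[W] = (1/2)·(7) + (1/2)·(6) = 13/2.

13/2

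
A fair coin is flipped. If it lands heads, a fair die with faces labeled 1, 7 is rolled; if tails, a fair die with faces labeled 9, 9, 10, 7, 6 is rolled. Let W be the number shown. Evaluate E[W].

61/10

E[W | heads] = (1+7)/2 = 4.
E[W | tails] = (9+9+10+7+6)/5 = 41/5.
By the law of total expectation,
E[W] = (1/2)·(4) + (1/2)·(41/5) = 61/10.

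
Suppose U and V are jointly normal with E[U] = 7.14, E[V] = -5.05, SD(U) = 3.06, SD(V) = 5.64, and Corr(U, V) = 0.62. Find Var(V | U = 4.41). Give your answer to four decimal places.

The conditional variance in a bivariate normal is σ_V²(1 − ρ²), independent of x.
Var(V | U=4.41) = (5.64)²·(1 − (0.62)²) = 31.8096·0.6156 = 19.5820.

19.5820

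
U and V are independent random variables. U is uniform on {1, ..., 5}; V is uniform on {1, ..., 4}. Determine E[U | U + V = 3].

3/2

Outcomes with U + V = 3: (1,2), (2,1), each with probability 1/20.
E[U | U + V = 3] = (1 + 2) / 2 = 3/2.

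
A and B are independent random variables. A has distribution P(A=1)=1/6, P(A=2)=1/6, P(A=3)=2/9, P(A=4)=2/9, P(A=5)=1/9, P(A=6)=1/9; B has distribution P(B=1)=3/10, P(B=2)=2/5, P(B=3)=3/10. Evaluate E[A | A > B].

P(A > B) = 13/20.
Summing A·P(x,y) over outcomes with A > B gives 241/90.
E[A | A > B] = (241/90) / (13/20) = 482/117.

482/117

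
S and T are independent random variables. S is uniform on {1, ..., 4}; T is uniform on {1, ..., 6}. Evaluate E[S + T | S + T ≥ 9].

P(S + T ≥ 9) = 1/8.
Summing (S+T)·P(x,y) over outcomes with S + T ≥ 9 gives 7/6.
E[S + T | S + T ≥ 9] = (7/6) / (1/8) = 28/3.

28/3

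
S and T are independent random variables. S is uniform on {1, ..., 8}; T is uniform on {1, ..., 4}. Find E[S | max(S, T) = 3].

12/5

Outcomes with max(S, T) = 3: (1,3), (2,3), (3,1), (3,2), (3,3), each with probability 1/32.
E[S | max(S, T) = 3] = (1 + 2 + 3 + 3 + 3) / 5 = 12/5.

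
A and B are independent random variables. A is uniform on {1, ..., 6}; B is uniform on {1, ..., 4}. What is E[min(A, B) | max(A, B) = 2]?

4/3

Outcomes with max(A, B) = 2: (1,2), (2,1), (2,2), each with probability 1/24.
E[min(A, B) | max(A, B) = 2] = (1 + 1 + 2) / 3 = 4/3.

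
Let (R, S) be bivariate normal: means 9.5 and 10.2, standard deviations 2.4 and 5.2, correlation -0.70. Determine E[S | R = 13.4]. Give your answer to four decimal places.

4.2850

E[S | R=x] = μ_S + ρ(σ_S/σ_R)(x − μ_R) for jointly normal variables.
E[S | R=13.4] = 10.2 + (-0.70)·(5.2/2.4)·(13.4 − (9.5)) = 10.2 + (-1.51667)·(3.9) = 4.2850.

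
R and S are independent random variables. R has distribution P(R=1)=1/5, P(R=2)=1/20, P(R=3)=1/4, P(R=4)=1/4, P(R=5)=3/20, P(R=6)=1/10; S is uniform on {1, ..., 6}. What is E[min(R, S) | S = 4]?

61/20

P(S = 4) = 1/6.
Summing min(R,S)·P(x,y) over outcomes with S = 4 gives 61/120.
E[min(R, S) | S = 4] = (61/120) / (1/6) = 61/20.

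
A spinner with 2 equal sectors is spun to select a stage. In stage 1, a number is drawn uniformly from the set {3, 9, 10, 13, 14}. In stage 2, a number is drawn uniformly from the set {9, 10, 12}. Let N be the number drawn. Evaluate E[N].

E[N | stage 1] = (3+9+10+13+14)/5 = 49/5.
E[N | stage 2] = (9+10+12)/3 = 31/3.
By the law of total expectation,
E[N] = (1/2)·(49/5) + (1/2)·(31/3) = 151/15.

151/15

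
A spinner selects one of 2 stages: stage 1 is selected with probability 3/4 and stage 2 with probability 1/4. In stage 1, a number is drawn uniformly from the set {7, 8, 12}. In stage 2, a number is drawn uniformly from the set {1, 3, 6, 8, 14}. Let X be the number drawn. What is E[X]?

E[X | stage 1] = (7+8+12)/3 = 9.
E[X | stage 2] = (1+3+6+8+14)/5 = 32/5.
E[X] = (3/4)·(9) + (1/4)·(32/5) = 167/20.

167/20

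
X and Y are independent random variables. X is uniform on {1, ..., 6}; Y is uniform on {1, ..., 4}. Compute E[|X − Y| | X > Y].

P(X > Y) = 7/12.
Summing |X−Y|·P(x,y) over outcomes with X > Y gives 17/12.
E[|X − Y| | X > Y] = (17/12) / (7/12) = 17/7.

17/7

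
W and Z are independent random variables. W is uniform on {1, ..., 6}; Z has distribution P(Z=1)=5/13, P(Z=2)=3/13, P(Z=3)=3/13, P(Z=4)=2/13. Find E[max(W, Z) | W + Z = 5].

P(W + Z = 5) = 1/6.
Summing max(W,Z)·P(x,y) over outcomes with W + Z = 5 gives 23/39.
E[max(W, Z) | W + Z = 5] = (23/39) / (1/6) = 46/13.

46/13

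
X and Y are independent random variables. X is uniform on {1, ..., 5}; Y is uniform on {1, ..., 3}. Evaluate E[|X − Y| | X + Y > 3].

P(X + Y > 3) = 4/5.
Summing |X−Y|·P(x,y) over outcomes with X + Y > 3 gives 7/5.
E[|X − Y| | X + Y > 3] = (7/5) / (4/5) = 7/4.

7/4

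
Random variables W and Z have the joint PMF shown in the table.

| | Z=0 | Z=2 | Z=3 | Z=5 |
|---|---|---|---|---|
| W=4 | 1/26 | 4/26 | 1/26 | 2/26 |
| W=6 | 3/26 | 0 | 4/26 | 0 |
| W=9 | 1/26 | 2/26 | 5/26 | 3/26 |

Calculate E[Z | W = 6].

12/7

P(W = 6) = 7/26.
Σ Z·P over the event = 0·(3/26) + 3·(4/26) = 6/13.
E[Z | W = 6] = (6/13) / (7/26) = 12/7.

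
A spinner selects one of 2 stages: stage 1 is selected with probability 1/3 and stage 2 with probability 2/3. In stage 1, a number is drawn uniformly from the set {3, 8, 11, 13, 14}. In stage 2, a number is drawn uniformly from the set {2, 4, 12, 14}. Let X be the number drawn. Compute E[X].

E[X | stage 1] = (3+8+11+13+14)/5 = 49/5.
E[X | stage 2] = (2+4+12+14)/4 = 8.
E[X] = (1/3)·(49/5) + (2/3)·(8) = 43/5.

43/5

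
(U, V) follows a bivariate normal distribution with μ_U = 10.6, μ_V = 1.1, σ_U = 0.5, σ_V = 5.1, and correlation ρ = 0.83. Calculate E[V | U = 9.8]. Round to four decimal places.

-5.6728

For a bivariate normal, E[V | U=x] = μ_V + ρ·(σ_V/σ_U)·(x − μ_U).
E[V | U=9.8] = 1.1 + (0.83)·(5.1/0.5)·(9.8 − (10.6)) = 1.1 + (8.466)·(-0.8) = -5.6728.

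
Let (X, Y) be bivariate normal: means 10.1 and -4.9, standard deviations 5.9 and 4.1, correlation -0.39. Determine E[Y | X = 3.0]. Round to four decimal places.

-2.9758

The regression of Y on X has slope ρ·σ_Y/σ_X and passes through (μ_X, μ_Y).
E[Y | X=3.0] = -4.9 + (-0.39)·(4.1/5.9)·(3.0 − (10.1)) = -4.9 + (-0.27102)·(-7.1) = -2.9758.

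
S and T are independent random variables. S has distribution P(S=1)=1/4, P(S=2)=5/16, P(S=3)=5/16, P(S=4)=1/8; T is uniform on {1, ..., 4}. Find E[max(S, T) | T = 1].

P(T = 1) = 1/4.
Summing max(S,T)·P(x,y) over outcomes with T = 1 gives 37/64.
E[max(S, T) | T = 1] = (37/64) / (1/4) = 37/16.

37/16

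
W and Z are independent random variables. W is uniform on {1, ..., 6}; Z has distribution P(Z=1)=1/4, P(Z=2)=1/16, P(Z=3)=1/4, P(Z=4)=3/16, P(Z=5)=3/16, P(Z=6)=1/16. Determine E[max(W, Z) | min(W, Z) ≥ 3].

P(min(W, Z) ≥ 3) = 11/24.
Summing max(W,Z)·P(x,y) over outcomes with min(W, Z) ≥ 3 gives 9/4.
E[max(W, Z) | min(W, Z) ≥ 3] = (9/4) / (11/24) = 54/11.

54/11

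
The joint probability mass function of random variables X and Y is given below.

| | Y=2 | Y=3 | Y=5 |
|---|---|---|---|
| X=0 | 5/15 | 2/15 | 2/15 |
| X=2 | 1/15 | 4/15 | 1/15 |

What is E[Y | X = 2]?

P(X = 2) = 2/5.
Σ Y·P over the event = 2·(1/15) + 3·(4/15) + 5·(1/15) = 19/15.
E[Y | X = 2] = (19/15) / (2/5) = 19/6.

19/6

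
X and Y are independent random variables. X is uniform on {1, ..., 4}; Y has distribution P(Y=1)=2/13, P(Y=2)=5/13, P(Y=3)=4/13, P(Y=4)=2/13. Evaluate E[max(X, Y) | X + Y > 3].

143/43

P(X + Y > 3) = 43/52.
Summing max(X,Y)·P(x,y) over outcomes with X + Y > 3 gives 11/4.
E[max(X, Y) | X + Y > 3] = (11/4) / (43/52) = 143/43.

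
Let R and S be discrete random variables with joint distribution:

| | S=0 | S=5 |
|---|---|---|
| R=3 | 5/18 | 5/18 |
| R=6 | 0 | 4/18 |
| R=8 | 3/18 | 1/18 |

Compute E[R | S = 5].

P(S = 5) = 5/9.
Σ R·P over the event = 3·(5/18) + 6·(4/18) + 8·(1/18) = 47/18.
E[R | S = 5] = (47/18) / (5/9) = 47/10.

47/10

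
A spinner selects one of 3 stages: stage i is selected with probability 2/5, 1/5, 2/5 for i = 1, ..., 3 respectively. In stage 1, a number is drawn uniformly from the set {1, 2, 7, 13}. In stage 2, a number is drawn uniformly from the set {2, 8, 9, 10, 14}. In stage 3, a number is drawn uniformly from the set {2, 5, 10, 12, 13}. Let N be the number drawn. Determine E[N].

E[N | stage 1] = (1+2+7+13)/4 = 23/4.
E[N | stage 2] = (2+8+9+10+14)/5 = 43/5.
E[N | stage 3] = (2+5+10+12+13)/5 = 42/5.
E[N] = (2/5)·(23/4) + (1/5)·(43/5) + (2/5)·(42/5) = 369/50.

369/50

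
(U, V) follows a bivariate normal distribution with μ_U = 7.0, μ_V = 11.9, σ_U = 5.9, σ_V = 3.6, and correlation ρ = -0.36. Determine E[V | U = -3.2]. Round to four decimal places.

14.1405

For a bivariate normal, E[V | U=x] = μ_V + ρ·(σ_V/σ_U)·(x − μ_U).
E[V | U=-3.2] = 11.9 + (-0.36)·(3.6/5.9)·(-3.2 − (7.0)) = 11.9 + (-0.21966)·(-10.2) = 14.1405.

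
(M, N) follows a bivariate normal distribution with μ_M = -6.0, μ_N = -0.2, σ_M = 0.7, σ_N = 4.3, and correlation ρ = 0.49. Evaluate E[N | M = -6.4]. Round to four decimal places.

-1.4040

E[N | M=x] = μ_N + ρ(σ_N/σ_M)(x − μ_M) for jointly normal variables.
E[N | M=-6.4] = -0.2 + (0.49)·(4.3/0.7)·(-6.4 − (-6.0)) = -0.2 + (3.01)·(-0.4) = -1.4040.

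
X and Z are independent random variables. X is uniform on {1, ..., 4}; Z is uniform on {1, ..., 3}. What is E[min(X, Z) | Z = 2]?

7/4

Outcomes with Z = 2: (1,2), (2,2), (3,2), (4,2), each with probability 1/12.
E[min(X, Z) | Z = 2] = (1 + 2 + 2 + 2) / 4 = 7/4.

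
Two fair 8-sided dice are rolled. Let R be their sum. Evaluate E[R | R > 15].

16

P(R > 15) = 1/64.
Σ over the event: 16·1/64 = 1/4.
E[R | R > 15] = (1/4) / (1/64) = 16.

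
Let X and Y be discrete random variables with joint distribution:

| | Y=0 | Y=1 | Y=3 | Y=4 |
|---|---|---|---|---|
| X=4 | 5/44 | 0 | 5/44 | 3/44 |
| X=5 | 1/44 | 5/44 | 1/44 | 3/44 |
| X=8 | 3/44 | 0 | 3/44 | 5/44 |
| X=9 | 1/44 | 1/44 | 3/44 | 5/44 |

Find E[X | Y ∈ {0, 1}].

P(Y ∈ {0, 1}) = 4/11.
Summing X·P(X=x,Y=y) over the conditioning event gives 23/11.
E[X | Y ∈ {0, 1}] = (23/11) / (4/11) = 23/4.

23/4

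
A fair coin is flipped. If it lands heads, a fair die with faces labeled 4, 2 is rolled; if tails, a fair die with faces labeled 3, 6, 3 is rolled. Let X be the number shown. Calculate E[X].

7/2

E[X | heads] = (4+2)/2 = 3.
E[X | tails] = (3+6+3)/3 = 4.
E[X] = (1/2)·(3) + (1/2)·(4) = 7/2.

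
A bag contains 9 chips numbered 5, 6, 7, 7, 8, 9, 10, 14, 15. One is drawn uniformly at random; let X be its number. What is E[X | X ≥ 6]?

P(X ≥ 6) = 8/9.
Σ over the event: 6·1/9 + 7·2/9 + 8·1/9 + 9·1/9 + 10·1/9 + 14·1/9 + 15·1/9 = 76/9.
E[X | X ≥ 6] = (76/9) / (8/9) = 19/2.

19/2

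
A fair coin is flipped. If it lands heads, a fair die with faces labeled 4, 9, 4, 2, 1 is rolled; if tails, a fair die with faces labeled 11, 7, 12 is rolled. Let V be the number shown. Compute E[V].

7

E[V | heads] = (4+9+4+2+1)/5 = 4.
E[V | tails] = (11+7+12)/3 = 10.
By the law of total expectation,
E[V] = (1/2)·(4) + (1/2)·(10) = 7.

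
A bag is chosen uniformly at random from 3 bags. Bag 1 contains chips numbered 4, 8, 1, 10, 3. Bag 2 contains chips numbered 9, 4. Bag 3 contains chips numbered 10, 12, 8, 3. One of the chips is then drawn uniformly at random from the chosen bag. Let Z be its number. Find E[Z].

E[Z | bag 1] = (4+8+1+10+3)/5 = 26/5.
E[Z | bag 2] = (9+4)/2 = 13/2.
E[Z | bag 3] = (10+12+8+3)/4 = 33/4.
By the law of total expectation,
E[Z] = (1/3)·(26/5) + (1/3)·(13/2) + (1/3)·(33/4) = 133/20.

133/20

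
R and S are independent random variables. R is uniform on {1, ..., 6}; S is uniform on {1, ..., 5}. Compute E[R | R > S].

14/3

P(R > S) = 1/2.
Summing R·P(x,y) over outcomes with R > S gives 7/3.
E[R | R > S] = (7/3) / (1/2) = 14/3.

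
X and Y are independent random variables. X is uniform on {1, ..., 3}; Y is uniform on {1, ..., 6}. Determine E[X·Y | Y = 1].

2

Outcomes with Y = 1: (1,1), (2,1), (3,1), each with probability 1/18.
E[X·Y | Y = 1] = (1 + 2 + 3) / 3 = 2.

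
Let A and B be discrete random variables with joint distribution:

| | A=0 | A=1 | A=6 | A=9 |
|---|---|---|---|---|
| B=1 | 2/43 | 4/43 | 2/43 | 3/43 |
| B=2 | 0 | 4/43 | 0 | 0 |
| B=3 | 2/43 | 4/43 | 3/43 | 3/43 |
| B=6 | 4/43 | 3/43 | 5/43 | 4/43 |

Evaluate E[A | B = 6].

P(B = 6) = 16/43.
Σ A·P over the event = 0·(4/43) + 1·(3/43) + 6·(5/43) + 9·(4/43) = 69/43.
E[A | B = 6] = (69/43) / (16/43) = 69/16.

69/16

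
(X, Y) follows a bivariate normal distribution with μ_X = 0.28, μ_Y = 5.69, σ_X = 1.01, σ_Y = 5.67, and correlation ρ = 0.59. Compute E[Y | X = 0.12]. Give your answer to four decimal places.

For a bivariate normal, E[Y | X=x] = μ_Y + ρ·(σ_Y/σ_X)·(x − μ_X).
E[Y | X=0.12] = 5.69 + (0.59)·(5.67/1.01)·(0.12 − (0.28)) = 5.69 + (3.31218)·(-0.16) = 5.1601.

5.1601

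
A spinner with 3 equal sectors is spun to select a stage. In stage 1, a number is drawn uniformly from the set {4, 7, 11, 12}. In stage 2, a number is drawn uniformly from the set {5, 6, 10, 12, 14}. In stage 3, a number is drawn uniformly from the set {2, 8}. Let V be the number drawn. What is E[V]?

229/30

E[V | stage 1] = (4+7+11+12)/4 = 17/2.
E[V | stage 2] = (5+6+10+12+14)/5 = 47/5.
E[V | stage 3] = (2+8)/2 = 5.
By the law of total expectation,
E[V] = (1/3)·(17/2) + (1/3)·(47/5) + (1/3)·(5) = 229/30.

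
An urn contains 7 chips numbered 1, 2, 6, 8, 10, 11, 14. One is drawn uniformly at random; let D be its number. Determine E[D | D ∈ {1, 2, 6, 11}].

5

P(D ∈ {1, 2, 6, 11}) = 4/7.
Σ over the event: 1·1/7 + 2·1/7 + 6·1/7 + 11·1/7 = 20/7.
E[D | D ∈ {1, 2, 6, 11}] = (20/7) / (4/7) = 5.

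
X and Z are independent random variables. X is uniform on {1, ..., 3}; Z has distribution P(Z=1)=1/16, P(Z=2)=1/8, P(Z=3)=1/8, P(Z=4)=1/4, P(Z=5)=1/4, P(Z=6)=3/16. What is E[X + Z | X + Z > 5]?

220/31

P(X + Z > 5) = 31/48.
Summing (X+Z)·P(x,y) over outcomes with X + Z > 5 gives 55/12.
E[X + Z | X + Z > 5] = (55/12) / (31/48) = 220/31.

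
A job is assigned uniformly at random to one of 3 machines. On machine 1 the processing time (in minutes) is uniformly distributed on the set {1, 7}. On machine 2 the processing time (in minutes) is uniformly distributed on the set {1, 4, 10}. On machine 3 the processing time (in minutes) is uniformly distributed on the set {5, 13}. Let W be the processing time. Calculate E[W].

6

E[W | machine 1] = (1+7)/2 = 4.
E[W | machine 2] = (1+4+10)/3 = 5.
E[W | machine 3] = (5+13)/2 = 9.
By the law of total expectation,
E[W] = (1/3)·(4) + (1/3)·(5) + (1/3)·(9) = 6.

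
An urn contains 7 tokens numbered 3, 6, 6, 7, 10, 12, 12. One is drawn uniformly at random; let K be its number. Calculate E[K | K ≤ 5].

3

P(K ≤ 5) = 1/7.
Σ over the event: 3·1/7 = 3/7.
E[K | K ≤ 5] = (3/7) / (1/7) = 3.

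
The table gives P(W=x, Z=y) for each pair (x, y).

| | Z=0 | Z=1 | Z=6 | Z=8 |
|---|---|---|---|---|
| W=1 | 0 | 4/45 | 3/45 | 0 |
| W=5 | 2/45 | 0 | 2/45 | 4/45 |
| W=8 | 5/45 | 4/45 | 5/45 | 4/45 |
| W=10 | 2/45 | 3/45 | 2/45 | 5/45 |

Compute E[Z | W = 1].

22/7

P(W = 1) = 7/45.
Σ Z·P over the event = 1·(4/45) + 6·(3/45) = 22/45.
E[Z | W = 1] = (22/45) / (7/45) = 22/7.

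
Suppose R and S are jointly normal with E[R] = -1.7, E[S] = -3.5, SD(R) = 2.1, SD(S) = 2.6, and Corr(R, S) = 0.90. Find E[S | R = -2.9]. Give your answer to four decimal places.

-4.8371

The regression of S on R has slope ρ·σ_S/σ_R and passes through (μ_R, μ_S).
E[S | R=-2.9] = -3.5 + (0.90)·(2.6/2.1)·(-2.9 − (-1.7)) = -3.5 + (1.11429)·(-1.2) = -4.8371.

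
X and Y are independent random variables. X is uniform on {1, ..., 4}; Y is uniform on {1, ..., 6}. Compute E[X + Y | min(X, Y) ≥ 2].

7

P(min(X, Y) ≥ 2) = 5/8.
Summing (X+Y)·P(x,y) over outcomes with min(X, Y) ≥ 2 gives 35/8.
E[X + Y | min(X, Y) ≥ 2] = (35/8) / (5/8) = 7.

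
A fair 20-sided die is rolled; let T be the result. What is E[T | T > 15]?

18

Given T > 15, T is equally likely to be any of {16, 17, 18, 19, 20}.
E[T | T > 15] = (16 + 17 + 18 + 19 + 20) / 5 = 18.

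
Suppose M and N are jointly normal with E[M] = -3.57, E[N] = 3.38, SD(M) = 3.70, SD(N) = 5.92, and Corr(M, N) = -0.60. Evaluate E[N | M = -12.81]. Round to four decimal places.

The regression of N on M has slope ρ·σ_N/σ_M and passes through (μ_M, μ_N).
E[N | M=-12.81] = 3.38 + (-0.60)·(5.92/3.70)·(-12.81 − (-3.57)) = 3.38 + (-0.96)·(-9.24) = 12.2504.

12.2504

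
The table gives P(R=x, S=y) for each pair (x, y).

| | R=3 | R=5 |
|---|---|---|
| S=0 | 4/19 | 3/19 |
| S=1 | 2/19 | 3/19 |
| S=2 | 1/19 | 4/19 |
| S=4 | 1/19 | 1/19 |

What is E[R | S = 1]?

P(S = 1) = 5/19.
Σ R·P over the event = 3·(2/19) + 5·(3/19) = 21/19.
E[R | S = 1] = (21/19) / (5/19) = 21/5.

21/5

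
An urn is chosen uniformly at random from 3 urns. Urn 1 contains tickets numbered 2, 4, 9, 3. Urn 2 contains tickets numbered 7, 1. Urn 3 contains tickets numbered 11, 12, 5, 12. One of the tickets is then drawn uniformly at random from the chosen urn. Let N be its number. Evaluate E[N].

37/6

E[N | urn 1] = (2+4+9+3)/4 = 9/2.
E[N | urn 2] = (7+1)/2 = 4.
E[N | urn 3] = (11+12+5+12)/4 = 10.
By the law of total expectation,
E[N] = (1/3)·(9/2) + (1/3)·(4) + (1/3)·(10) = 37/6.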